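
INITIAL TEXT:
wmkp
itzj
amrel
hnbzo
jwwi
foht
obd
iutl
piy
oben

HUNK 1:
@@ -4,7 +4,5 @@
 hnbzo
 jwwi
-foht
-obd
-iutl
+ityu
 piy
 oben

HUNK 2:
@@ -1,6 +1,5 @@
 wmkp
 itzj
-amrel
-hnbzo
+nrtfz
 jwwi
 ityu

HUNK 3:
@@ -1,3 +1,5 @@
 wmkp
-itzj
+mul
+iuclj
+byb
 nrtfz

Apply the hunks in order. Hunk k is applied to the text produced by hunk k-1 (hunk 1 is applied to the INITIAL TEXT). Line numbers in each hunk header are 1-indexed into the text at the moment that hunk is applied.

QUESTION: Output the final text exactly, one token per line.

Hunk 1: at line 4 remove [foht,obd,iutl] add [ityu] -> 8 lines: wmkp itzj amrel hnbzo jwwi ityu piy oben
Hunk 2: at line 1 remove [amrel,hnbzo] add [nrtfz] -> 7 lines: wmkp itzj nrtfz jwwi ityu piy oben
Hunk 3: at line 1 remove [itzj] add [mul,iuclj,byb] -> 9 lines: wmkp mul iuclj byb nrtfz jwwi ityu piy oben

Answer: wmkp
mul
iuclj
byb
nrtfz
jwwi
ityu
piy
oben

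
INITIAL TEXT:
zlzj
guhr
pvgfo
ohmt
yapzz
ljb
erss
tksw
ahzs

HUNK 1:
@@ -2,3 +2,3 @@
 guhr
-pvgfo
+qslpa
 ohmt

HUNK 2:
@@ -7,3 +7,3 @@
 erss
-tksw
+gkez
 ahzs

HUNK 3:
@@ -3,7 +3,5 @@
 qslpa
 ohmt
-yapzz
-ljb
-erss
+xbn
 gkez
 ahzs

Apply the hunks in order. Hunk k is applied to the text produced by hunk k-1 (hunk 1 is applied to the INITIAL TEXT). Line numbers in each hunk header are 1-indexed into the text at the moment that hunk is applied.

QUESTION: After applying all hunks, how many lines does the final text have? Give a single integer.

Hunk 1: at line 2 remove [pvgfo] add [qslpa] -> 9 lines: zlzj guhr qslpa ohmt yapzz ljb erss tksw ahzs
Hunk 2: at line 7 remove [tksw] add [gkez] -> 9 lines: zlzj guhr qslpa ohmt yapzz ljb erss gkez ahzs
Hunk 3: at line 3 remove [yapzz,ljb,erss] add [xbn] -> 7 lines: zlzj guhr qslpa ohmt xbn gkez ahzs
Final line count: 7

Answer: 7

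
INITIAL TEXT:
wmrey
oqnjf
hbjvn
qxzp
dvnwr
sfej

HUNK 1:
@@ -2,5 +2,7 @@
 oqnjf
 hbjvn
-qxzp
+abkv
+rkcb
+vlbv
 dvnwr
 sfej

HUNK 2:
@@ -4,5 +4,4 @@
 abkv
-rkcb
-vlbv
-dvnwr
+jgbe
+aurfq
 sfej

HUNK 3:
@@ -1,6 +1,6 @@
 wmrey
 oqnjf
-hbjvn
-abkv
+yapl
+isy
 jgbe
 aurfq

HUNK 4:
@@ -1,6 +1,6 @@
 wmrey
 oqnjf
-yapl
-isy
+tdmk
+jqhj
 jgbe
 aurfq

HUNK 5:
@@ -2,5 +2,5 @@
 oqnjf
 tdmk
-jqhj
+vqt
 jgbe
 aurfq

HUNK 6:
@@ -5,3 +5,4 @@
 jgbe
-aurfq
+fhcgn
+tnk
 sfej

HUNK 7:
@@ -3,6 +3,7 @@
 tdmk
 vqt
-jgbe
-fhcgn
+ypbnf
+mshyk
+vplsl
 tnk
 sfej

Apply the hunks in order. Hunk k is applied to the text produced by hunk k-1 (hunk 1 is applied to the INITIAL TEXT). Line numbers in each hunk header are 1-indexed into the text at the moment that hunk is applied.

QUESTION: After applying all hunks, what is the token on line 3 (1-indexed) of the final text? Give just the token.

Hunk 1: at line 2 remove [qxzp] add [abkv,rkcb,vlbv] -> 8 lines: wmrey oqnjf hbjvn abkv rkcb vlbv dvnwr sfej
Hunk 2: at line 4 remove [rkcb,vlbv,dvnwr] add [jgbe,aurfq] -> 7 lines: wmrey oqnjf hbjvn abkv jgbe aurfq sfej
Hunk 3: at line 1 remove [hbjvn,abkv] add [yapl,isy] -> 7 lines: wmrey oqnjf yapl isy jgbe aurfq sfej
Hunk 4: at line 1 remove [yapl,isy] add [tdmk,jqhj] -> 7 lines: wmrey oqnjf tdmk jqhj jgbe aurfq sfej
Hunk 5: at line 2 remove [jqhj] add [vqt] -> 7 lines: wmrey oqnjf tdmk vqt jgbe aurfq sfej
Hunk 6: at line 5 remove [aurfq] add [fhcgn,tnk] -> 8 lines: wmrey oqnjf tdmk vqt jgbe fhcgn tnk sfej
Hunk 7: at line 3 remove [jgbe,fhcgn] add [ypbnf,mshyk,vplsl] -> 9 lines: wmrey oqnjf tdmk vqt ypbnf mshyk vplsl tnk sfej
Final line 3: tdmk

Answer: tdmk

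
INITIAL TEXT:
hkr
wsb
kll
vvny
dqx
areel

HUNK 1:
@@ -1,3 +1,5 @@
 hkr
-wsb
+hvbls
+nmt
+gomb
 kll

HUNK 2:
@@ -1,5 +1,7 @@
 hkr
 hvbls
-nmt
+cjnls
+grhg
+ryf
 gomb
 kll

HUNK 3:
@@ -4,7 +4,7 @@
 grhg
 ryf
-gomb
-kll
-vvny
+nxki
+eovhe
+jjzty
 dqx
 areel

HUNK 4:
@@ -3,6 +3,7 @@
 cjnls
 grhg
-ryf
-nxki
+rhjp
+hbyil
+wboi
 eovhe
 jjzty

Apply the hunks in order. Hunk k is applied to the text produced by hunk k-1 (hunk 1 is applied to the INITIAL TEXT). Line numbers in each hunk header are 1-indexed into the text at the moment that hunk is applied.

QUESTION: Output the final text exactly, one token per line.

Hunk 1: at line 1 remove [wsb] add [hvbls,nmt,gomb] -> 8 lines: hkr hvbls nmt gomb kll vvny dqx areel
Hunk 2: at line 1 remove [nmt] add [cjnls,grhg,ryf] -> 10 lines: hkr hvbls cjnls grhg ryf gomb kll vvny dqx areel
Hunk 3: at line 4 remove [gomb,kll,vvny] add [nxki,eovhe,jjzty] -> 10 lines: hkr hvbls cjnls grhg ryf nxki eovhe jjzty dqx areel
Hunk 4: at line 3 remove [ryf,nxki] add [rhjp,hbyil,wboi] -> 11 lines: hkr hvbls cjnls grhg rhjp hbyil wboi eovhe jjzty dqx areel

Answer: hkr
hvbls
cjnls
grhg
rhjp
hbyil
wboi
eovhe
jjzty
dqx
areel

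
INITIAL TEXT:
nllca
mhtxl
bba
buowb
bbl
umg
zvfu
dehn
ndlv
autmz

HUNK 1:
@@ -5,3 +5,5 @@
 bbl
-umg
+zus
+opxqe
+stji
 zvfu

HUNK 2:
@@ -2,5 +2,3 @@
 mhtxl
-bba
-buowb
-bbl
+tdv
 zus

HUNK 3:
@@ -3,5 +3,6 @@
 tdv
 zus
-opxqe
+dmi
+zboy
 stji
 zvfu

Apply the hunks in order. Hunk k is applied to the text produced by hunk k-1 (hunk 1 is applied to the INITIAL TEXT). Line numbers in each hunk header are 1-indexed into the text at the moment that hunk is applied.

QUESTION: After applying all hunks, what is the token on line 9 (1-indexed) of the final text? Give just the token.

Hunk 1: at line 5 remove [umg] add [zus,opxqe,stji] -> 12 lines: nllca mhtxl bba buowb bbl zus opxqe stji zvfu dehn ndlv autmz
Hunk 2: at line 2 remove [bba,buowb,bbl] add [tdv] -> 10 lines: nllca mhtxl tdv zus opxqe stji zvfu dehn ndlv autmz
Hunk 3: at line 3 remove [opxqe] add [dmi,zboy] -> 11 lines: nllca mhtxl tdv zus dmi zboy stji zvfu dehn ndlv autmz
Final line 9: dehn

Answer: dehn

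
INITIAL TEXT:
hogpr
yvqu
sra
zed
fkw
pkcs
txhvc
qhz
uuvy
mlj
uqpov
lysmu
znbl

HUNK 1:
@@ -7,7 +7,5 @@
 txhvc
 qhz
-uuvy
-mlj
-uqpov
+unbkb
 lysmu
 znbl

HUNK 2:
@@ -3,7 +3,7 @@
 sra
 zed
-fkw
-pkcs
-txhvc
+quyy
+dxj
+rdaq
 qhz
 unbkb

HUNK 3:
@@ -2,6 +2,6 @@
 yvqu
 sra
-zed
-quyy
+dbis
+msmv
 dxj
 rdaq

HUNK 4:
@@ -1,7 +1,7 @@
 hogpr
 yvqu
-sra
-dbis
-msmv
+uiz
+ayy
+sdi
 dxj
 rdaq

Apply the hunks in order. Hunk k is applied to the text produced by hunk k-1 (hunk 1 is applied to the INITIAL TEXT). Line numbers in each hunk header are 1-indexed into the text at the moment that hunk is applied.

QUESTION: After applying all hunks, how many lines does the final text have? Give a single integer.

Hunk 1: at line 7 remove [uuvy,mlj,uqpov] add [unbkb] -> 11 lines: hogpr yvqu sra zed fkw pkcs txhvc qhz unbkb lysmu znbl
Hunk 2: at line 3 remove [fkw,pkcs,txhvc] add [quyy,dxj,rdaq] -> 11 lines: hogpr yvqu sra zed quyy dxj rdaq qhz unbkb lysmu znbl
Hunk 3: at line 2 remove [zed,quyy] add [dbis,msmv] -> 11 lines: hogpr yvqu sra dbis msmv dxj rdaq qhz unbkb lysmu znbl
Hunk 4: at line 1 remove [sra,dbis,msmv] add [uiz,ayy,sdi] -> 11 lines: hogpr yvqu uiz ayy sdi dxj rdaq qhz unbkb lysmu znbl
Final line count: 11

Answer: 11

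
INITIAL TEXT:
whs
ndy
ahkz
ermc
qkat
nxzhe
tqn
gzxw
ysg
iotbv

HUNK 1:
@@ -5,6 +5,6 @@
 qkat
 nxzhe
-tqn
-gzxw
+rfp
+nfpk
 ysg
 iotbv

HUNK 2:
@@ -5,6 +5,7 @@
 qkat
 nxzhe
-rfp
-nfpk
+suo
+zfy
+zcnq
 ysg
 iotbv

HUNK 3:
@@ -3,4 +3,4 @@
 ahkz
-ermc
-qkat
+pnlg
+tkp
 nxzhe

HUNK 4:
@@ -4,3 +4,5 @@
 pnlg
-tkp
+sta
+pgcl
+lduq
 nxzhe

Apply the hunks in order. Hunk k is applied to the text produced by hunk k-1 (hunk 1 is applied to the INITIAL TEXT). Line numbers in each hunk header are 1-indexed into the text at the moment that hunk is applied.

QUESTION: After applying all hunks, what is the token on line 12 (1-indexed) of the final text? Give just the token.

Hunk 1: at line 5 remove [tqn,gzxw] add [rfp,nfpk] -> 10 lines: whs ndy ahkz ermc qkat nxzhe rfp nfpk ysg iotbv
Hunk 2: at line 5 remove [rfp,nfpk] add [suo,zfy,zcnq] -> 11 lines: whs ndy ahkz ermc qkat nxzhe suo zfy zcnq ysg iotbv
Hunk 3: at line 3 remove [ermc,qkat] add [pnlg,tkp] -> 11 lines: whs ndy ahkz pnlg tkp nxzhe suo zfy zcnq ysg iotbv
Hunk 4: at line 4 remove [tkp] add [sta,pgcl,lduq] -> 13 lines: whs ndy ahkz pnlg sta pgcl lduq nxzhe suo zfy zcnq ysg iotbv
Final line 12: ysg

Answer: ysg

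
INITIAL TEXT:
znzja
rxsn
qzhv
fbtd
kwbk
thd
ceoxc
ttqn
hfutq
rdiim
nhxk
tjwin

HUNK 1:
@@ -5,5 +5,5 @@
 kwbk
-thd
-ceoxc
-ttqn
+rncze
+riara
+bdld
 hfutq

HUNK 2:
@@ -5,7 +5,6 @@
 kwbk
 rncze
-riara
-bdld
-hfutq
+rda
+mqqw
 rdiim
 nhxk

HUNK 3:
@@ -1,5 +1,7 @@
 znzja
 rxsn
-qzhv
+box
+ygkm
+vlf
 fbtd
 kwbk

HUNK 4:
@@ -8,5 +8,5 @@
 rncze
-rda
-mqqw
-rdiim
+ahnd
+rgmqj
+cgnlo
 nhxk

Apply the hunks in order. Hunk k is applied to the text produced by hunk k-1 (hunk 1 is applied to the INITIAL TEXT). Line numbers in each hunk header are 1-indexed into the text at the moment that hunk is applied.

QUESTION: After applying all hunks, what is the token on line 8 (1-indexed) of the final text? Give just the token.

Answer: rncze

Derivation:
Hunk 1: at line 5 remove [thd,ceoxc,ttqn] add [rncze,riara,bdld] -> 12 lines: znzja rxsn qzhv fbtd kwbk rncze riara bdld hfutq rdiim nhxk tjwin
Hunk 2: at line 5 remove [riara,bdld,hfutq] add [rda,mqqw] -> 11 lines: znzja rxsn qzhv fbtd kwbk rncze rda mqqw rdiim nhxk tjwin
Hunk 3: at line 1 remove [qzhv] add [box,ygkm,vlf] -> 13 lines: znzja rxsn box ygkm vlf fbtd kwbk rncze rda mqqw rdiim nhxk tjwin
Hunk 4: at line 8 remove [rda,mqqw,rdiim] add [ahnd,rgmqj,cgnlo] -> 13 lines: znzja rxsn box ygkm vlf fbtd kwbk rncze ahnd rgmqj cgnlo nhxk tjwin
Final line 8: rncze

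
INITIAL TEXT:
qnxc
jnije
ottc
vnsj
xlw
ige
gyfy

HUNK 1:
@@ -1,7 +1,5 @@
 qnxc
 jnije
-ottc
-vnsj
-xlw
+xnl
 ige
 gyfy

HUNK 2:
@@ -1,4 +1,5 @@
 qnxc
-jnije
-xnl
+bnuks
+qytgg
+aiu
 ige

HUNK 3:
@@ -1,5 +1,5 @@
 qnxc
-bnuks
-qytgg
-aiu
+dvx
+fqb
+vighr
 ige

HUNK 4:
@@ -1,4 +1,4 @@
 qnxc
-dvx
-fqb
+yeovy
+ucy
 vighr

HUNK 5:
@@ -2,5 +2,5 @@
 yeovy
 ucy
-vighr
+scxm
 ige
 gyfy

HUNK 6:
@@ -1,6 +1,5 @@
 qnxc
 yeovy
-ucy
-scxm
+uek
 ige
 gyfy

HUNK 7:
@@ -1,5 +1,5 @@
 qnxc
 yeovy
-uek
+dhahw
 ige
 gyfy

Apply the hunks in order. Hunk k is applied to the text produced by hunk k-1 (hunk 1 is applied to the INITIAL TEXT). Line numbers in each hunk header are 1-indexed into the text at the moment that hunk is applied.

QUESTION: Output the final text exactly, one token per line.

Hunk 1: at line 1 remove [ottc,vnsj,xlw] add [xnl] -> 5 lines: qnxc jnije xnl ige gyfy
Hunk 2: at line 1 remove [jnije,xnl] add [bnuks,qytgg,aiu] -> 6 lines: qnxc bnuks qytgg aiu ige gyfy
Hunk 3: at line 1 remove [bnuks,qytgg,aiu] add [dvx,fqb,vighr] -> 6 lines: qnxc dvx fqb vighr ige gyfy
Hunk 4: at line 1 remove [dvx,fqb] add [yeovy,ucy] -> 6 lines: qnxc yeovy ucy vighr ige gyfy
Hunk 5: at line 2 remove [vighr] add [scxm] -> 6 lines: qnxc yeovy ucy scxm ige gyfy
Hunk 6: at line 1 remove [ucy,scxm] add [uek] -> 5 lines: qnxc yeovy uek ige gyfy
Hunk 7: at line 1 remove [uek] add [dhahw] -> 5 lines: qnxc yeovy dhahw ige gyfy

Answer: qnxc
yeovy
dhahw
ige
gyfy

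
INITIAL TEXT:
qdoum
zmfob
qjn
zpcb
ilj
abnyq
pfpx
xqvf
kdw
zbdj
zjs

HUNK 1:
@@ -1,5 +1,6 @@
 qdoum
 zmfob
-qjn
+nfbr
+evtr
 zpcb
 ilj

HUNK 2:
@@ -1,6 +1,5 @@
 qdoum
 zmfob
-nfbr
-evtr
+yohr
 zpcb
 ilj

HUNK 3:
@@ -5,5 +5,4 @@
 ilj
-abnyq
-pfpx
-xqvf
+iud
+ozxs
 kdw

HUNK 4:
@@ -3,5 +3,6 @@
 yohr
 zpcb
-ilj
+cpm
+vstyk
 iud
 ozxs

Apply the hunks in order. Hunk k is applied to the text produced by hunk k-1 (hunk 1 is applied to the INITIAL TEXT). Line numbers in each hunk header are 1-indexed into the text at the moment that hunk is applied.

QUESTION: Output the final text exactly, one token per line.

Answer: qdoum
zmfob
yohr
zpcb
cpm
vstyk
iud
ozxs
kdw
zbdj
zjs

Derivation:
Hunk 1: at line 1 remove [qjn] add [nfbr,evtr] -> 12 lines: qdoum zmfob nfbr evtr zpcb ilj abnyq pfpx xqvf kdw zbdj zjs
Hunk 2: at line 1 remove [nfbr,evtr] add [yohr] -> 11 lines: qdoum zmfob yohr zpcb ilj abnyq pfpx xqvf kdw zbdj zjs
Hunk 3: at line 5 remove [abnyq,pfpx,xqvf] add [iud,ozxs] -> 10 lines: qdoum zmfob yohr zpcb ilj iud ozxs kdw zbdj zjs
Hunk 4: at line 3 remove [ilj] add [cpm,vstyk] -> 11 lines: qdoum zmfob yohr zpcb cpm vstyk iud ozxs kdw zbdj zjs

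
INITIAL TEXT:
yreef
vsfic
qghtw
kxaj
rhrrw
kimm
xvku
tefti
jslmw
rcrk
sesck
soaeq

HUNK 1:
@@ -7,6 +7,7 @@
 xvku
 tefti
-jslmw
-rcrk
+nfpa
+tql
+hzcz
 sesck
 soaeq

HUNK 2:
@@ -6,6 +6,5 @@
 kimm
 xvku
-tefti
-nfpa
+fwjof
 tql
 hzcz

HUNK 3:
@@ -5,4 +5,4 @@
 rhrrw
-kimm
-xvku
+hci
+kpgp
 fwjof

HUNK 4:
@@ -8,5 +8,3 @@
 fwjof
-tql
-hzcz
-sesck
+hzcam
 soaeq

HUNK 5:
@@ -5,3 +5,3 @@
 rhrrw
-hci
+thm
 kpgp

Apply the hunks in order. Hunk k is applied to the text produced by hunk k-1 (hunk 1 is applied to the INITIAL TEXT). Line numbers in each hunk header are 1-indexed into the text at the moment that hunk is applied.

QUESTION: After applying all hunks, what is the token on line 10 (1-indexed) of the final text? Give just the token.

Answer: soaeq

Derivation:
Hunk 1: at line 7 remove [jslmw,rcrk] add [nfpa,tql,hzcz] -> 13 lines: yreef vsfic qghtw kxaj rhrrw kimm xvku tefti nfpa tql hzcz sesck soaeq
Hunk 2: at line 6 remove [tefti,nfpa] add [fwjof] -> 12 lines: yreef vsfic qghtw kxaj rhrrw kimm xvku fwjof tql hzcz sesck soaeq
Hunk 3: at line 5 remove [kimm,xvku] add [hci,kpgp] -> 12 lines: yreef vsfic qghtw kxaj rhrrw hci kpgp fwjof tql hzcz sesck soaeq
Hunk 4: at line 8 remove [tql,hzcz,sesck] add [hzcam] -> 10 lines: yreef vsfic qghtw kxaj rhrrw hci kpgp fwjof hzcam soaeq
Hunk 5: at line 5 remove [hci] add [thm] -> 10 lines: yreef vsfic qghtw kxaj rhrrw thm kpgp fwjof hzcam soaeq
Final line 10: soaeq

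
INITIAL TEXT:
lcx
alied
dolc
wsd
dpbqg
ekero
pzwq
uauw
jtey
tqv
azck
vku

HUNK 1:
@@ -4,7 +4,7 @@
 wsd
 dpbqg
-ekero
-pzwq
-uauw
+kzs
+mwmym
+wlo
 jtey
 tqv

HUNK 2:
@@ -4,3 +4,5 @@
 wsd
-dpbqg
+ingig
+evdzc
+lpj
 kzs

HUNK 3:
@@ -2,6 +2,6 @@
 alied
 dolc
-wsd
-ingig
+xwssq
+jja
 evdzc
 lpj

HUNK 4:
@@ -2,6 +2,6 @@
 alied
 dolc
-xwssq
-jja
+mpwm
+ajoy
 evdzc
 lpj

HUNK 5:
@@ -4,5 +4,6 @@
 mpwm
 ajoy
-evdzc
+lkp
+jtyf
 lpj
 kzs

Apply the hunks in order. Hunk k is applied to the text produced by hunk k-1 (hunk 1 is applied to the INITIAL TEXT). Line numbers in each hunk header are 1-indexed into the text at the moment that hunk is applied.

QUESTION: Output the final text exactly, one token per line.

Answer: lcx
alied
dolc
mpwm
ajoy
lkp
jtyf
lpj
kzs
mwmym
wlo
jtey
tqv
azck
vku

Derivation:
Hunk 1: at line 4 remove [ekero,pzwq,uauw] add [kzs,mwmym,wlo] -> 12 lines: lcx alied dolc wsd dpbqg kzs mwmym wlo jtey tqv azck vku
Hunk 2: at line 4 remove [dpbqg] add [ingig,evdzc,lpj] -> 14 lines: lcx alied dolc wsd ingig evdzc lpj kzs mwmym wlo jtey tqv azck vku
Hunk 3: at line 2 remove [wsd,ingig] add [xwssq,jja] -> 14 lines: lcx alied dolc xwssq jja evdzc lpj kzs mwmym wlo jtey tqv azck vku
Hunk 4: at line 2 remove [xwssq,jja] add [mpwm,ajoy] -> 14 lines: lcx alied dolc mpwm ajoy evdzc lpj kzs mwmym wlo jtey tqv azck vku
Hunk 5: at line 4 remove [evdzc] add [lkp,jtyf] -> 15 lines: lcx alied dolc mpwm ajoy lkp jtyf lpj kzs mwmym wlo jtey tqv azck vku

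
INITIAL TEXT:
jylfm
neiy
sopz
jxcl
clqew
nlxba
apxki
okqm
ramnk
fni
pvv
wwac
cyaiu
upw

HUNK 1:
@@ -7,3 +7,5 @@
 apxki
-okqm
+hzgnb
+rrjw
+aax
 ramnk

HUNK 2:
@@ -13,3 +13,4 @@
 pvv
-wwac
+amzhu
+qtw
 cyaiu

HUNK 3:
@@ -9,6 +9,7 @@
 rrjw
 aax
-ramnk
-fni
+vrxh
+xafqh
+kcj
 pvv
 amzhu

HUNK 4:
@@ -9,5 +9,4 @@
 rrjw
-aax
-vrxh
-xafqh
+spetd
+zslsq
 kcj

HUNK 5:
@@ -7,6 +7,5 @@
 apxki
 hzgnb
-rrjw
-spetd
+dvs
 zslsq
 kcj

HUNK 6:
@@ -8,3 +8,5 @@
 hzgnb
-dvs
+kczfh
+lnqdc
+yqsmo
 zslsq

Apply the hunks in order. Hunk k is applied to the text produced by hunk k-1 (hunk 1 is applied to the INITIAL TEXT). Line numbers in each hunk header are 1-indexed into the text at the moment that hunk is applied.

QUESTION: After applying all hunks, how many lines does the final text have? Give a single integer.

Hunk 1: at line 7 remove [okqm] add [hzgnb,rrjw,aax] -> 16 lines: jylfm neiy sopz jxcl clqew nlxba apxki hzgnb rrjw aax ramnk fni pvv wwac cyaiu upw
Hunk 2: at line 13 remove [wwac] add [amzhu,qtw] -> 17 lines: jylfm neiy sopz jxcl clqew nlxba apxki hzgnb rrjw aax ramnk fni pvv amzhu qtw cyaiu upw
Hunk 3: at line 9 remove [ramnk,fni] add [vrxh,xafqh,kcj] -> 18 lines: jylfm neiy sopz jxcl clqew nlxba apxki hzgnb rrjw aax vrxh xafqh kcj pvv amzhu qtw cyaiu upw
Hunk 4: at line 9 remove [aax,vrxh,xafqh] add [spetd,zslsq] -> 17 lines: jylfm neiy sopz jxcl clqew nlxba apxki hzgnb rrjw spetd zslsq kcj pvv amzhu qtw cyaiu upw
Hunk 5: at line 7 remove [rrjw,spetd] add [dvs] -> 16 lines: jylfm neiy sopz jxcl clqew nlxba apxki hzgnb dvs zslsq kcj pvv amzhu qtw cyaiu upw
Hunk 6: at line 8 remove [dvs] add [kczfh,lnqdc,yqsmo] -> 18 lines: jylfm neiy sopz jxcl clqew nlxba apxki hzgnb kczfh lnqdc yqsmo zslsq kcj pvv amzhu qtw cyaiu upw
Final line count: 18

Answer: 18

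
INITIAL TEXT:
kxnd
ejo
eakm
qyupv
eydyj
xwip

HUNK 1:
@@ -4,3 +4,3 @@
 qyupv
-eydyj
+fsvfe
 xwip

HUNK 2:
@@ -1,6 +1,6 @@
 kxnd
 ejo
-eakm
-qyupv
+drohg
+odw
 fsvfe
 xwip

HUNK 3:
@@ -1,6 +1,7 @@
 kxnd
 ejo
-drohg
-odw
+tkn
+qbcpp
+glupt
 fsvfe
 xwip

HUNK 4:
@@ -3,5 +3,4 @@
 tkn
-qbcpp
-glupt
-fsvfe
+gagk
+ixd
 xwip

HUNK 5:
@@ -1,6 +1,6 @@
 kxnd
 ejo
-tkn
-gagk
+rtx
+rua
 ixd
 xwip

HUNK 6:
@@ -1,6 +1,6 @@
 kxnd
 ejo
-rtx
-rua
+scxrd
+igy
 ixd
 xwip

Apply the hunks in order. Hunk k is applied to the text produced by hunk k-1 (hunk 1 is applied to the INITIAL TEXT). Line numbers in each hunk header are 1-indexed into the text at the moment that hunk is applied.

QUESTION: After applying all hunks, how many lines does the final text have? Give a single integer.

Answer: 6

Derivation:
Hunk 1: at line 4 remove [eydyj] add [fsvfe] -> 6 lines: kxnd ejo eakm qyupv fsvfe xwip
Hunk 2: at line 1 remove [eakm,qyupv] add [drohg,odw] -> 6 lines: kxnd ejo drohg odw fsvfe xwip
Hunk 3: at line 1 remove [drohg,odw] add [tkn,qbcpp,glupt] -> 7 lines: kxnd ejo tkn qbcpp glupt fsvfe xwip
Hunk 4: at line 3 remove [qbcpp,glupt,fsvfe] add [gagk,ixd] -> 6 lines: kxnd ejo tkn gagk ixd xwip
Hunk 5: at line 1 remove [tkn,gagk] add [rtx,rua] -> 6 lines: kxnd ejo rtx rua ixd xwip
Hunk 6: at line 1 remove [rtx,rua] add [scxrd,igy] -> 6 lines: kxnd ejo scxrd igy ixd xwip
Final line count: 6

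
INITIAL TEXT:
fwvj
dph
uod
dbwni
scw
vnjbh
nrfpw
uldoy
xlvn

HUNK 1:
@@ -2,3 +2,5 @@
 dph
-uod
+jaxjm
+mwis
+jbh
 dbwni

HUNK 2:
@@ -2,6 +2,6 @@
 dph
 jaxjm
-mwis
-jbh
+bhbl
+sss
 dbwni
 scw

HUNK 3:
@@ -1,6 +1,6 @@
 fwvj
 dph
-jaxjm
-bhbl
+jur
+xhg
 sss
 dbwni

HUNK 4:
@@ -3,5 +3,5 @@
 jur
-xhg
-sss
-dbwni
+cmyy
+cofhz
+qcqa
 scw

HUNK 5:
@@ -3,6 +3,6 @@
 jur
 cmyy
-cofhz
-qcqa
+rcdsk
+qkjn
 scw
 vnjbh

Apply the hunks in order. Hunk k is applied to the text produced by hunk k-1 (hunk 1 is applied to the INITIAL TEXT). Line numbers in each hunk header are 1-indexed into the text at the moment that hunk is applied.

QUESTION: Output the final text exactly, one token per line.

Hunk 1: at line 2 remove [uod] add [jaxjm,mwis,jbh] -> 11 lines: fwvj dph jaxjm mwis jbh dbwni scw vnjbh nrfpw uldoy xlvn
Hunk 2: at line 2 remove [mwis,jbh] add [bhbl,sss] -> 11 lines: fwvj dph jaxjm bhbl sss dbwni scw vnjbh nrfpw uldoy xlvn
Hunk 3: at line 1 remove [jaxjm,bhbl] add [jur,xhg] -> 11 lines: fwvj dph jur xhg sss dbwni scw vnjbh nrfpw uldoy xlvn
Hunk 4: at line 3 remove [xhg,sss,dbwni] add [cmyy,cofhz,qcqa] -> 11 lines: fwvj dph jur cmyy cofhz qcqa scw vnjbh nrfpw uldoy xlvn
Hunk 5: at line 3 remove [cofhz,qcqa] add [rcdsk,qkjn] -> 11 lines: fwvj dph jur cmyy rcdsk qkjn scw vnjbh nrfpw uldoy xlvn

Answer: fwvj
dph
jur
cmyy
rcdsk
qkjn
scw
vnjbh
nrfpw
uldoy
xlvn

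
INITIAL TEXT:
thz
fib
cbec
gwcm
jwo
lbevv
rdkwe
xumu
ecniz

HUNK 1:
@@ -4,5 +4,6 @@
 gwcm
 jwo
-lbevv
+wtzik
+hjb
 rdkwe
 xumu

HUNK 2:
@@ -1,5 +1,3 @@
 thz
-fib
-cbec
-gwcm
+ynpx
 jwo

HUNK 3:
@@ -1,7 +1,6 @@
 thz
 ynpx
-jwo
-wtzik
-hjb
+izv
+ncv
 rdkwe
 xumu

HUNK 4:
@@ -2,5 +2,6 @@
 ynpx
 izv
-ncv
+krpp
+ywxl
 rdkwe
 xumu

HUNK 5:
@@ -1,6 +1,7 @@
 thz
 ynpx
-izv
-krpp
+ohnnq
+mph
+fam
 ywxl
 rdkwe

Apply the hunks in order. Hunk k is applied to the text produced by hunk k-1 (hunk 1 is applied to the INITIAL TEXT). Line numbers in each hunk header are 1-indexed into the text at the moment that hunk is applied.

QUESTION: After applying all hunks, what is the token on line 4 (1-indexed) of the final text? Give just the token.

Answer: mph

Derivation:
Hunk 1: at line 4 remove [lbevv] add [wtzik,hjb] -> 10 lines: thz fib cbec gwcm jwo wtzik hjb rdkwe xumu ecniz
Hunk 2: at line 1 remove [fib,cbec,gwcm] add [ynpx] -> 8 lines: thz ynpx jwo wtzik hjb rdkwe xumu ecniz
Hunk 3: at line 1 remove [jwo,wtzik,hjb] add [izv,ncv] -> 7 lines: thz ynpx izv ncv rdkwe xumu ecniz
Hunk 4: at line 2 remove [ncv] add [krpp,ywxl] -> 8 lines: thz ynpx izv krpp ywxl rdkwe xumu ecniz
Hunk 5: at line 1 remove [izv,krpp] add [ohnnq,mph,fam] -> 9 lines: thz ynpx ohnnq mph fam ywxl rdkwe xumu ecniz
Final line 4: mph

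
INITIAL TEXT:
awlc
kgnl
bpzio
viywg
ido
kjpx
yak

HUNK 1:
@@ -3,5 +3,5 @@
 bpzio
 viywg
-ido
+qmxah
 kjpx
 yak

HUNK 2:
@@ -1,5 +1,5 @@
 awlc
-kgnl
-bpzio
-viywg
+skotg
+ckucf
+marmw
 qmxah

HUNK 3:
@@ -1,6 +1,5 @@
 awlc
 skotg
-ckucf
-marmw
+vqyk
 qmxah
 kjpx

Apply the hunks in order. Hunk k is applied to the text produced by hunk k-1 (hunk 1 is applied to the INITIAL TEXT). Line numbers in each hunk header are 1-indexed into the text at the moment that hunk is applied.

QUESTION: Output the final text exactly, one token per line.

Hunk 1: at line 3 remove [ido] add [qmxah] -> 7 lines: awlc kgnl bpzio viywg qmxah kjpx yak
Hunk 2: at line 1 remove [kgnl,bpzio,viywg] add [skotg,ckucf,marmw] -> 7 lines: awlc skotg ckucf marmw qmxah kjpx yak
Hunk 3: at line 1 remove [ckucf,marmw] add [vqyk] -> 6 lines: awlc skotg vqyk qmxah kjpx yak

Answer: awlc
skotg
vqyk
qmxah
kjpx
yak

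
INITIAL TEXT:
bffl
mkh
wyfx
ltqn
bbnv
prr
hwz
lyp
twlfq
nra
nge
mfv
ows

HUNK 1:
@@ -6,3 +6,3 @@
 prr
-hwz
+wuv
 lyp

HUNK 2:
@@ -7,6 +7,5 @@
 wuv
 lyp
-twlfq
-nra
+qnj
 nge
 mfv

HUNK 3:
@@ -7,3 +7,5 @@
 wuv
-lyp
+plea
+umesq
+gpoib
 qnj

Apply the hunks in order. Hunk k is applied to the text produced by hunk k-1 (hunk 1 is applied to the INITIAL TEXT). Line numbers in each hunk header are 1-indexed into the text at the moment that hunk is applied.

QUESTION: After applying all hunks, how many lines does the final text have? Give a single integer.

Hunk 1: at line 6 remove [hwz] add [wuv] -> 13 lines: bffl mkh wyfx ltqn bbnv prr wuv lyp twlfq nra nge mfv ows
Hunk 2: at line 7 remove [twlfq,nra] add [qnj] -> 12 lines: bffl mkh wyfx ltqn bbnv prr wuv lyp qnj nge mfv ows
Hunk 3: at line 7 remove [lyp] add [plea,umesq,gpoib] -> 14 lines: bffl mkh wyfx ltqn bbnv prr wuv plea umesq gpoib qnj nge mfv ows
Final line count: 14

Answer: 14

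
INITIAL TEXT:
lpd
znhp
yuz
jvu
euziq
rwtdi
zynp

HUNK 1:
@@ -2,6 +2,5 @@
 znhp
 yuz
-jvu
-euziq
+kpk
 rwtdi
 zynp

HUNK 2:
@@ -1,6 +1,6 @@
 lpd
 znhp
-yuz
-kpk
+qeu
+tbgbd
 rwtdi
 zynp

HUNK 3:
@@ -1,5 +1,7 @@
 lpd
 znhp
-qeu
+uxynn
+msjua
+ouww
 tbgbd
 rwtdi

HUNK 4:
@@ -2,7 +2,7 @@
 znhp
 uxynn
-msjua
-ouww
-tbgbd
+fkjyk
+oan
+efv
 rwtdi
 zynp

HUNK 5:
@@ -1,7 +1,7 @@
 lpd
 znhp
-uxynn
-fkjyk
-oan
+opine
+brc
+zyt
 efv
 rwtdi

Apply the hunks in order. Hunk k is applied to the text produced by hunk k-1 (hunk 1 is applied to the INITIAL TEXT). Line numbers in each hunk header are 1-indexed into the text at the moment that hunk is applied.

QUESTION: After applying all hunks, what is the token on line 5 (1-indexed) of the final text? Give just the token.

Answer: zyt

Derivation:
Hunk 1: at line 2 remove [jvu,euziq] add [kpk] -> 6 lines: lpd znhp yuz kpk rwtdi zynp
Hunk 2: at line 1 remove [yuz,kpk] add [qeu,tbgbd] -> 6 lines: lpd znhp qeu tbgbd rwtdi zynp
Hunk 3: at line 1 remove [qeu] add [uxynn,msjua,ouww] -> 8 lines: lpd znhp uxynn msjua ouww tbgbd rwtdi zynp
Hunk 4: at line 2 remove [msjua,ouww,tbgbd] add [fkjyk,oan,efv] -> 8 lines: lpd znhp uxynn fkjyk oan efv rwtdi zynp
Hunk 5: at line 1 remove [uxynn,fkjyk,oan] add [opine,brc,zyt] -> 8 lines: lpd znhp opine brc zyt efv rwtdi zynp
Final line 5: zyt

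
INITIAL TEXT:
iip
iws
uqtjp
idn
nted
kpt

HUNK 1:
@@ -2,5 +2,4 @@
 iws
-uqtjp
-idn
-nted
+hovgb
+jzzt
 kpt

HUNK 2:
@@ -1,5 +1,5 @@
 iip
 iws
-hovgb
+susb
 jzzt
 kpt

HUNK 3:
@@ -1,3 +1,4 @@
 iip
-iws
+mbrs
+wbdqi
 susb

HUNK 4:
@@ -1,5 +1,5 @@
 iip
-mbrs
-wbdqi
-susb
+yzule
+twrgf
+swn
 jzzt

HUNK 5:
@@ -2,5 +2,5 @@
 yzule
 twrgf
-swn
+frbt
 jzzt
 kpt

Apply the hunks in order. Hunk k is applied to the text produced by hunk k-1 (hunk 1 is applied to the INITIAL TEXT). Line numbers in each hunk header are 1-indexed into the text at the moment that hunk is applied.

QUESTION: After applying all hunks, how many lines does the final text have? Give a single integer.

Answer: 6

Derivation:
Hunk 1: at line 2 remove [uqtjp,idn,nted] add [hovgb,jzzt] -> 5 lines: iip iws hovgb jzzt kpt
Hunk 2: at line 1 remove [hovgb] add [susb] -> 5 lines: iip iws susb jzzt kpt
Hunk 3: at line 1 remove [iws] add [mbrs,wbdqi] -> 6 lines: iip mbrs wbdqi susb jzzt kpt
Hunk 4: at line 1 remove [mbrs,wbdqi,susb] add [yzule,twrgf,swn] -> 6 lines: iip yzule twrgf swn jzzt kpt
Hunk 5: at line 2 remove [swn] add [frbt] -> 6 lines: iip yzule twrgf frbt jzzt kpt
Final line count: 6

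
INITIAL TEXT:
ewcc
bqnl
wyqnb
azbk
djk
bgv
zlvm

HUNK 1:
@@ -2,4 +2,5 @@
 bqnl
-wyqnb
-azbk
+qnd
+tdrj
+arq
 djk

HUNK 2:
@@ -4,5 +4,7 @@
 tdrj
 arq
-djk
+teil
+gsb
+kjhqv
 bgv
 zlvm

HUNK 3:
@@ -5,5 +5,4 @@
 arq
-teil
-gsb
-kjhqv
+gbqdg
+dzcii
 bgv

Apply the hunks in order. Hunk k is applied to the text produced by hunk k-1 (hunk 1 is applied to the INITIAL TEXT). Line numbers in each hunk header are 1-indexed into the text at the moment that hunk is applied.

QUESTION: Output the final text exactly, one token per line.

Answer: ewcc
bqnl
qnd
tdrj
arq
gbqdg
dzcii
bgv
zlvm

Derivation:
Hunk 1: at line 2 remove [wyqnb,azbk] add [qnd,tdrj,arq] -> 8 lines: ewcc bqnl qnd tdrj arq djk bgv zlvm
Hunk 2: at line 4 remove [djk] add [teil,gsb,kjhqv] -> 10 lines: ewcc bqnl qnd tdrj arq teil gsb kjhqv bgv zlvm
Hunk 3: at line 5 remove [teil,gsb,kjhqv] add [gbqdg,dzcii] -> 9 lines: ewcc bqnl qnd tdrj arq gbqdg dzcii bgv zlvm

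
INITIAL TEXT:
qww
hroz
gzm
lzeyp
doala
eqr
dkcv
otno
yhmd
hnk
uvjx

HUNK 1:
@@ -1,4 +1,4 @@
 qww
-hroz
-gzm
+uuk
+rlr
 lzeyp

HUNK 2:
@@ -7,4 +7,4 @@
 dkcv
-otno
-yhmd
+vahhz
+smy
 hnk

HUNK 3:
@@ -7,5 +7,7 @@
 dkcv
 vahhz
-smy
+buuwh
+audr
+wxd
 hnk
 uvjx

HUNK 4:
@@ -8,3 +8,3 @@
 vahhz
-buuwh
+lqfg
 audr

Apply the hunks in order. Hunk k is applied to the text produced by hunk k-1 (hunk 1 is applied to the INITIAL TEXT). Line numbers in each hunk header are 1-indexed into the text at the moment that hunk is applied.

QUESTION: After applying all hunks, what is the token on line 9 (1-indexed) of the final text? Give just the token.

Answer: lqfg

Derivation:
Hunk 1: at line 1 remove [hroz,gzm] add [uuk,rlr] -> 11 lines: qww uuk rlr lzeyp doala eqr dkcv otno yhmd hnk uvjx
Hunk 2: at line 7 remove [otno,yhmd] add [vahhz,smy] -> 11 lines: qww uuk rlr lzeyp doala eqr dkcv vahhz smy hnk uvjx
Hunk 3: at line 7 remove [smy] add [buuwh,audr,wxd] -> 13 lines: qww uuk rlr lzeyp doala eqr dkcv vahhz buuwh audr wxd hnk uvjx
Hunk 4: at line 8 remove [buuwh] add [lqfg] -> 13 lines: qww uuk rlr lzeyp doala eqr dkcv vahhz lqfg audr wxd hnk uvjx
Final line 9: lqfg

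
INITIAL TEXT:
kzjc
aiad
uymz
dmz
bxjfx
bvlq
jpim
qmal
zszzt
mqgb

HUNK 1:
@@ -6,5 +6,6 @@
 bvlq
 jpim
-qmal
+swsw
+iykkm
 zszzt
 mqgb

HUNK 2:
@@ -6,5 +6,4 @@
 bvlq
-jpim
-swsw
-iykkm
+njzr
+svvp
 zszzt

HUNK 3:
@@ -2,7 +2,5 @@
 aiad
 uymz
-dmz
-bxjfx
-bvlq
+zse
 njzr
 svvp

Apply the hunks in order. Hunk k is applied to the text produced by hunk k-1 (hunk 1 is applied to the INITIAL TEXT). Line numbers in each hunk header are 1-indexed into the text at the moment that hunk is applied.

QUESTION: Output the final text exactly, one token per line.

Hunk 1: at line 6 remove [qmal] add [swsw,iykkm] -> 11 lines: kzjc aiad uymz dmz bxjfx bvlq jpim swsw iykkm zszzt mqgb
Hunk 2: at line 6 remove [jpim,swsw,iykkm] add [njzr,svvp] -> 10 lines: kzjc aiad uymz dmz bxjfx bvlq njzr svvp zszzt mqgb
Hunk 3: at line 2 remove [dmz,bxjfx,bvlq] add [zse] -> 8 lines: kzjc aiad uymz zse njzr svvp zszzt mqgb

Answer: kzjc
aiad
uymz
zse
njzr
svvp
zszzt
mqgb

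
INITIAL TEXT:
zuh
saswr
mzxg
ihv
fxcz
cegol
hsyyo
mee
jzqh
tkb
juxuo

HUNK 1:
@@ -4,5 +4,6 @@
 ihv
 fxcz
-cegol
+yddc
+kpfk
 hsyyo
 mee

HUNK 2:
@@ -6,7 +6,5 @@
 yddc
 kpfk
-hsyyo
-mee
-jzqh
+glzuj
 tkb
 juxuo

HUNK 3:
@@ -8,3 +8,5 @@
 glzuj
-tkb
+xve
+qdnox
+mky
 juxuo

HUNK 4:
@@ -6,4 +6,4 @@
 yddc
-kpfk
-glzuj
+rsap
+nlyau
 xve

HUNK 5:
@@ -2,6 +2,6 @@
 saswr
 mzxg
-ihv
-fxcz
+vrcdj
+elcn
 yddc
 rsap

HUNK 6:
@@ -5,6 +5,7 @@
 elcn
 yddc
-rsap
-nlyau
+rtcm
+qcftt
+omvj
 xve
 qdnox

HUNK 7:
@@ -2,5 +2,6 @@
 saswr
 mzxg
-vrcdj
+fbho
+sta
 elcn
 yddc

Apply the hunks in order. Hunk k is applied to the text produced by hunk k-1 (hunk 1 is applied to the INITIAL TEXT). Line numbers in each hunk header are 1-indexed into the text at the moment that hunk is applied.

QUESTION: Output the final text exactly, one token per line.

Hunk 1: at line 4 remove [cegol] add [yddc,kpfk] -> 12 lines: zuh saswr mzxg ihv fxcz yddc kpfk hsyyo mee jzqh tkb juxuo
Hunk 2: at line 6 remove [hsyyo,mee,jzqh] add [glzuj] -> 10 lines: zuh saswr mzxg ihv fxcz yddc kpfk glzuj tkb juxuo
Hunk 3: at line 8 remove [tkb] add [xve,qdnox,mky] -> 12 lines: zuh saswr mzxg ihv fxcz yddc kpfk glzuj xve qdnox mky juxuo
Hunk 4: at line 6 remove [kpfk,glzuj] add [rsap,nlyau] -> 12 lines: zuh saswr mzxg ihv fxcz yddc rsap nlyau xve qdnox mky juxuo
Hunk 5: at line 2 remove [ihv,fxcz] add [vrcdj,elcn] -> 12 lines: zuh saswr mzxg vrcdj elcn yddc rsap nlyau xve qdnox mky juxuo
Hunk 6: at line 5 remove [rsap,nlyau] add [rtcm,qcftt,omvj] -> 13 lines: zuh saswr mzxg vrcdj elcn yddc rtcm qcftt omvj xve qdnox mky juxuo
Hunk 7: at line 2 remove [vrcdj] add [fbho,sta] -> 14 lines: zuh saswr mzxg fbho sta elcn yddc rtcm qcftt omvj xve qdnox mky juxuo

Answer: zuh
saswr
mzxg
fbho
sta
elcn
yddc
rtcm
qcftt
omvj
xve
qdnox
mky
juxuo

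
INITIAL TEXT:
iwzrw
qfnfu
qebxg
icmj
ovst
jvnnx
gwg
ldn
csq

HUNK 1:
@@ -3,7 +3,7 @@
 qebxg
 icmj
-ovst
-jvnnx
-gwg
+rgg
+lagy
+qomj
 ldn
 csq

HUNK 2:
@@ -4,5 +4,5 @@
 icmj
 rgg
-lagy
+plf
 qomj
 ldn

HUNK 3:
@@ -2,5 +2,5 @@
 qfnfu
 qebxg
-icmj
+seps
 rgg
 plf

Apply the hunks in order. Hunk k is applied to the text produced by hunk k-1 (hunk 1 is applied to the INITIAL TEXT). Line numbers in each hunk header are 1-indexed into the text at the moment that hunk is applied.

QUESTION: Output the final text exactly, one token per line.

Hunk 1: at line 3 remove [ovst,jvnnx,gwg] add [rgg,lagy,qomj] -> 9 lines: iwzrw qfnfu qebxg icmj rgg lagy qomj ldn csq
Hunk 2: at line 4 remove [lagy] add [plf] -> 9 lines: iwzrw qfnfu qebxg icmj rgg plf qomj ldn csq
Hunk 3: at line 2 remove [icmj] add [seps] -> 9 lines: iwzrw qfnfu qebxg seps rgg plf qomj ldn csq

Answer: iwzrw
qfnfu
qebxg
seps
rgg
plf
qomj
ldn
csq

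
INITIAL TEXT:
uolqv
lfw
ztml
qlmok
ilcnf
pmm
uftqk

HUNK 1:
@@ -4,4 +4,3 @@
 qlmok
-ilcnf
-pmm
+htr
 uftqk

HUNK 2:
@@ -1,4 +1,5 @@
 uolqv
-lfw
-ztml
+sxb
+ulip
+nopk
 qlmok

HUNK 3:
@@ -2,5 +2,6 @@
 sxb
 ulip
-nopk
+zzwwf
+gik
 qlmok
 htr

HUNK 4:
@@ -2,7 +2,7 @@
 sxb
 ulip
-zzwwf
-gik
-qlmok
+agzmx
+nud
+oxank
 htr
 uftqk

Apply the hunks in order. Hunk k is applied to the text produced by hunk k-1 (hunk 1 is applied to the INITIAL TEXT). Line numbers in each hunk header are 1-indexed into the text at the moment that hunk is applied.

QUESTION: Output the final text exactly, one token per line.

Answer: uolqv
sxb
ulip
agzmx
nud
oxank
htr
uftqk

Derivation:
Hunk 1: at line 4 remove [ilcnf,pmm] add [htr] -> 6 lines: uolqv lfw ztml qlmok htr uftqk
Hunk 2: at line 1 remove [lfw,ztml] add [sxb,ulip,nopk] -> 7 lines: uolqv sxb ulip nopk qlmok htr uftqk
Hunk 3: at line 2 remove [nopk] add [zzwwf,gik] -> 8 lines: uolqv sxb ulip zzwwf gik qlmok htr uftqk
Hunk 4: at line 2 remove [zzwwf,gik,qlmok] add [agzmx,nud,oxank] -> 8 lines: uolqv sxb ulip agzmx nud oxank htr uftqk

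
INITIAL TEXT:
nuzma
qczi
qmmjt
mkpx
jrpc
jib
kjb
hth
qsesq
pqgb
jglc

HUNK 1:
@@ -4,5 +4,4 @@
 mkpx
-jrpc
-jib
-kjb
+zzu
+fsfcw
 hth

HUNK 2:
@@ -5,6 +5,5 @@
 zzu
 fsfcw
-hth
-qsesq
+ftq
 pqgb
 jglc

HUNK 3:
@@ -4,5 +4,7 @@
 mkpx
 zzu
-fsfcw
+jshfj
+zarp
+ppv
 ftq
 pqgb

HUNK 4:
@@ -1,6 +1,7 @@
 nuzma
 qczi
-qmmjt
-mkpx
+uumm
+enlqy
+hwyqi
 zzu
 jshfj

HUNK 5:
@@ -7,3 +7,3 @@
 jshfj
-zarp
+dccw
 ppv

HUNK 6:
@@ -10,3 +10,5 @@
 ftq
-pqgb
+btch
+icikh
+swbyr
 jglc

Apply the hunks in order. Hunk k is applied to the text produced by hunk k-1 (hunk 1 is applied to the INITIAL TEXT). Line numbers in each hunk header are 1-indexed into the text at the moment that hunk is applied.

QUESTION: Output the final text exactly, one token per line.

Answer: nuzma
qczi
uumm
enlqy
hwyqi
zzu
jshfj
dccw
ppv
ftq
btch
icikh
swbyr
jglc

Derivation:
Hunk 1: at line 4 remove [jrpc,jib,kjb] add [zzu,fsfcw] -> 10 lines: nuzma qczi qmmjt mkpx zzu fsfcw hth qsesq pqgb jglc
Hunk 2: at line 5 remove [hth,qsesq] add [ftq] -> 9 lines: nuzma qczi qmmjt mkpx zzu fsfcw ftq pqgb jglc
Hunk 3: at line 4 remove [fsfcw] add [jshfj,zarp,ppv] -> 11 lines: nuzma qczi qmmjt mkpx zzu jshfj zarp ppv ftq pqgb jglc
Hunk 4: at line 1 remove [qmmjt,mkpx] add [uumm,enlqy,hwyqi] -> 12 lines: nuzma qczi uumm enlqy hwyqi zzu jshfj zarp ppv ftq pqgb jglc
Hunk 5: at line 7 remove [zarp] add [dccw] -> 12 lines: nuzma qczi uumm enlqy hwyqi zzu jshfj dccw ppv ftq pqgb jglc
Hunk 6: at line 10 remove [pqgb] add [btch,icikh,swbyr] -> 14 lines: nuzma qczi uumm enlqy hwyqi zzu jshfj dccw ppv ftq btch icikh swbyr jglc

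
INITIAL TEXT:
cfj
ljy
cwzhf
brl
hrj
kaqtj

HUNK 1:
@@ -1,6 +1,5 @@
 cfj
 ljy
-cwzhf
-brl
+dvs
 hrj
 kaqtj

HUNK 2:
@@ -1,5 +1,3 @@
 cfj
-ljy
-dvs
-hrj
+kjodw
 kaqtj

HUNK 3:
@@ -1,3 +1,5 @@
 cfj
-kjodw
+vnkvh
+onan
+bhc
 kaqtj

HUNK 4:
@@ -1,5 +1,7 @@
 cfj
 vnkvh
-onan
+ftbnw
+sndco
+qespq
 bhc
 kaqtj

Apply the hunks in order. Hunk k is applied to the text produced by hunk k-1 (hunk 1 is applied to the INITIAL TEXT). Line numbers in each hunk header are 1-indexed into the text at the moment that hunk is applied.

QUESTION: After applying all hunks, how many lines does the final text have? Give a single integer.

Answer: 7

Derivation:
Hunk 1: at line 1 remove [cwzhf,brl] add [dvs] -> 5 lines: cfj ljy dvs hrj kaqtj
Hunk 2: at line 1 remove [ljy,dvs,hrj] add [kjodw] -> 3 lines: cfj kjodw kaqtj
Hunk 3: at line 1 remove [kjodw] add [vnkvh,onan,bhc] -> 5 lines: cfj vnkvh onan bhc kaqtj
Hunk 4: at line 1 remove [onan] add [ftbnw,sndco,qespq] -> 7 lines: cfj vnkvh ftbnw sndco qespq bhc kaqtj
Final line count: 7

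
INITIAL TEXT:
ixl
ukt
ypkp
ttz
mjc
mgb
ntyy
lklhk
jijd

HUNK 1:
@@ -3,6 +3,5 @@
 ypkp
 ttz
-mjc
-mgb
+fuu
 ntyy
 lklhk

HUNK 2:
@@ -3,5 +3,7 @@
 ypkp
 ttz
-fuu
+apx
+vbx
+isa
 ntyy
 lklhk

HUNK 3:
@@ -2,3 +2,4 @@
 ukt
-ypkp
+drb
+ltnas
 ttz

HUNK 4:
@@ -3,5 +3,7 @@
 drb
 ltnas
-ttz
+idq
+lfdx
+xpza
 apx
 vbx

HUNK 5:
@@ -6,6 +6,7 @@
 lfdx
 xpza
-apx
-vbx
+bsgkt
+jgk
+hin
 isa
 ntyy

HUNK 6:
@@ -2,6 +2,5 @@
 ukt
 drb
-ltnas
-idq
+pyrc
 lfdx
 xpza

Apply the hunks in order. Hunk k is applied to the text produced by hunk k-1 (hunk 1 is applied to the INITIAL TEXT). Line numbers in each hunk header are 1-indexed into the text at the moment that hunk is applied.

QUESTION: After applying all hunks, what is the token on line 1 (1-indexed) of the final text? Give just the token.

Hunk 1: at line 3 remove [mjc,mgb] add [fuu] -> 8 lines: ixl ukt ypkp ttz fuu ntyy lklhk jijd
Hunk 2: at line 3 remove [fuu] add [apx,vbx,isa] -> 10 lines: ixl ukt ypkp ttz apx vbx isa ntyy lklhk jijd
Hunk 3: at line 2 remove [ypkp] add [drb,ltnas] -> 11 lines: ixl ukt drb ltnas ttz apx vbx isa ntyy lklhk jijd
Hunk 4: at line 3 remove [ttz] add [idq,lfdx,xpza] -> 13 lines: ixl ukt drb ltnas idq lfdx xpza apx vbx isa ntyy lklhk jijd
Hunk 5: at line 6 remove [apx,vbx] add [bsgkt,jgk,hin] -> 14 lines: ixl ukt drb ltnas idq lfdx xpza bsgkt jgk hin isa ntyy lklhk jijd
Hunk 6: at line 2 remove [ltnas,idq] add [pyrc] -> 13 lines: ixl ukt drb pyrc lfdx xpza bsgkt jgk hin isa ntyy lklhk jijd
Final line 1: ixl

Answer: ixl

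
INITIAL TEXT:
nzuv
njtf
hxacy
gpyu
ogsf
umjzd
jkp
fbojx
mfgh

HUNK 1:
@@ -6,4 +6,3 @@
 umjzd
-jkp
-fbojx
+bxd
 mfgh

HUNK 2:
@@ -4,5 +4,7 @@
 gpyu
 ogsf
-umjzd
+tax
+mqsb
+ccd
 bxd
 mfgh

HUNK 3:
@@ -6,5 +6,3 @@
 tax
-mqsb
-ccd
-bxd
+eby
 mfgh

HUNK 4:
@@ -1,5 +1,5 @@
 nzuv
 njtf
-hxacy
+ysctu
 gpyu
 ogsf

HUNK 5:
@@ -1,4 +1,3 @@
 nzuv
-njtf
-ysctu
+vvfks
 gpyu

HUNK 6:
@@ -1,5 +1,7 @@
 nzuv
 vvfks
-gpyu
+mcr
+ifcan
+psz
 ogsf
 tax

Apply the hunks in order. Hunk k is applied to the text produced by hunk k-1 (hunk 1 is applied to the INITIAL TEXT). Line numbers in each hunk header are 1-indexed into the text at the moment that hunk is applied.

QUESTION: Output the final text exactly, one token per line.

Hunk 1: at line 6 remove [jkp,fbojx] add [bxd] -> 8 lines: nzuv njtf hxacy gpyu ogsf umjzd bxd mfgh
Hunk 2: at line 4 remove [umjzd] add [tax,mqsb,ccd] -> 10 lines: nzuv njtf hxacy gpyu ogsf tax mqsb ccd bxd mfgh
Hunk 3: at line 6 remove [mqsb,ccd,bxd] add [eby] -> 8 lines: nzuv njtf hxacy gpyu ogsf tax eby mfgh
Hunk 4: at line 1 remove [hxacy] add [ysctu] -> 8 lines: nzuv njtf ysctu gpyu ogsf tax eby mfgh
Hunk 5: at line 1 remove [njtf,ysctu] add [vvfks] -> 7 lines: nzuv vvfks gpyu ogsf tax eby mfgh
Hunk 6: at line 1 remove [gpyu] add [mcr,ifcan,psz] -> 9 lines: nzuv vvfks mcr ifcan psz ogsf tax eby mfgh

Answer: nzuv
vvfks
mcr
ifcan
psz
ogsf
tax
eby
mfgh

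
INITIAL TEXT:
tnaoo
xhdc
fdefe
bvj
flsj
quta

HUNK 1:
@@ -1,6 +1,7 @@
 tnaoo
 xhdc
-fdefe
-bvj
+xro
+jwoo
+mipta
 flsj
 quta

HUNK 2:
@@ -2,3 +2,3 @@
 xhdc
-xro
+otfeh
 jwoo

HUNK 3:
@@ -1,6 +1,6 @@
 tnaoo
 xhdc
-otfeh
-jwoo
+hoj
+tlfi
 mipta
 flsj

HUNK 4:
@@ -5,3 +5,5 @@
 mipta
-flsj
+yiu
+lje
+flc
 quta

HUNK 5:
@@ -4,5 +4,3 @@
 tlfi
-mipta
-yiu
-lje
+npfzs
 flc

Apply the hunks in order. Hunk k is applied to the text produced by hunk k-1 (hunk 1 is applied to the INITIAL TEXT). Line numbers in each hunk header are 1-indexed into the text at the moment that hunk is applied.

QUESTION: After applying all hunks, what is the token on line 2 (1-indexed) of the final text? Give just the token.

Hunk 1: at line 1 remove [fdefe,bvj] add [xro,jwoo,mipta] -> 7 lines: tnaoo xhdc xro jwoo mipta flsj quta
Hunk 2: at line 2 remove [xro] add [otfeh] -> 7 lines: tnaoo xhdc otfeh jwoo mipta flsj quta
Hunk 3: at line 1 remove [otfeh,jwoo] add [hoj,tlfi] -> 7 lines: tnaoo xhdc hoj tlfi mipta flsj quta
Hunk 4: at line 5 remove [flsj] add [yiu,lje,flc] -> 9 lines: tnaoo xhdc hoj tlfi mipta yiu lje flc quta
Hunk 5: at line 4 remove [mipta,yiu,lje] add [npfzs] -> 7 lines: tnaoo xhdc hoj tlfi npfzs flc quta
Final line 2: xhdc

Answer: xhdc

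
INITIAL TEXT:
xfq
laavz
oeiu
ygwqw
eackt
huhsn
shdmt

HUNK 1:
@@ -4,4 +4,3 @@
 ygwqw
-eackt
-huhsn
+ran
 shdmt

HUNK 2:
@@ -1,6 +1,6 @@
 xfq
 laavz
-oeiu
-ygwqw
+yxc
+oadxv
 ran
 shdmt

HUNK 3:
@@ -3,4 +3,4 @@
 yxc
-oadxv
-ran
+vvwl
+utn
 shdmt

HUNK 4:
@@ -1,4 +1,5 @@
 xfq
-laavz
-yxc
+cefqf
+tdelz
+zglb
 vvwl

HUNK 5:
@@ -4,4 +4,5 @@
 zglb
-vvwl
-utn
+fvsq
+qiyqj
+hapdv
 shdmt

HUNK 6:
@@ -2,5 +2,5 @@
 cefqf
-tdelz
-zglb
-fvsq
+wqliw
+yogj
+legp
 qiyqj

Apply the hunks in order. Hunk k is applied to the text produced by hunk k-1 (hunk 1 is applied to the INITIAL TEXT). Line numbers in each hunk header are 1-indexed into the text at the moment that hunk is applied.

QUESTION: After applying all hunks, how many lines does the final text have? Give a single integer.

Answer: 8

Derivation:
Hunk 1: at line 4 remove [eackt,huhsn] add [ran] -> 6 lines: xfq laavz oeiu ygwqw ran shdmt
Hunk 2: at line 1 remove [oeiu,ygwqw] add [yxc,oadxv] -> 6 lines: xfq laavz yxc oadxv ran shdmt
Hunk 3: at line 3 remove [oadxv,ran] add [vvwl,utn] -> 6 lines: xfq laavz yxc vvwl utn shdmt
Hunk 4: at line 1 remove [laavz,yxc] add [cefqf,tdelz,zglb] -> 7 lines: xfq cefqf tdelz zglb vvwl utn shdmt
Hunk 5: at line 4 remove [vvwl,utn] add [fvsq,qiyqj,hapdv] -> 8 lines: xfq cefqf tdelz zglb fvsq qiyqj hapdv shdmt
Hunk 6: at line 2 remove [tdelz,zglb,fvsq] add [wqliw,yogj,legp] -> 8 lines: xfq cefqf wqliw yogj legp qiyqj hapdv shdmt
Final line count: 8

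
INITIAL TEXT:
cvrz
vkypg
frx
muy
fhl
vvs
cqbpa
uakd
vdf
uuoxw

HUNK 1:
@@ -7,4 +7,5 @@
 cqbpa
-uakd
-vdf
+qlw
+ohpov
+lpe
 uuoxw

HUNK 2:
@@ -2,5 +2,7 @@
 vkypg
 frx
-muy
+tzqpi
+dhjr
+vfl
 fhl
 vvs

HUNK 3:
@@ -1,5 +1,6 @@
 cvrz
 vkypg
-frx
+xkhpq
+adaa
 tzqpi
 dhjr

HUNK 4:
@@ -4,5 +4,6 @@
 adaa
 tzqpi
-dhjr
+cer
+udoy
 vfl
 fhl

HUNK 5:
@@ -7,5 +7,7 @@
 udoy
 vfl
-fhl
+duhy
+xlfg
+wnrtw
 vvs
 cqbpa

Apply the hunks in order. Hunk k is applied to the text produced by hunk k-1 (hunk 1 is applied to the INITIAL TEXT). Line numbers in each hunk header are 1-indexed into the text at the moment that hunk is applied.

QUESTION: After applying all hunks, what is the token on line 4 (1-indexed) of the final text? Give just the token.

Hunk 1: at line 7 remove [uakd,vdf] add [qlw,ohpov,lpe] -> 11 lines: cvrz vkypg frx muy fhl vvs cqbpa qlw ohpov lpe uuoxw
Hunk 2: at line 2 remove [muy] add [tzqpi,dhjr,vfl] -> 13 lines: cvrz vkypg frx tzqpi dhjr vfl fhl vvs cqbpa qlw ohpov lpe uuoxw
Hunk 3: at line 1 remove [frx] add [xkhpq,adaa] -> 14 lines: cvrz vkypg xkhpq adaa tzqpi dhjr vfl fhl vvs cqbpa qlw ohpov lpe uuoxw
Hunk 4: at line 4 remove [dhjr] add [cer,udoy] -> 15 lines: cvrz vkypg xkhpq adaa tzqpi cer udoy vfl fhl vvs cqbpa qlw ohpov lpe uuoxw
Hunk 5: at line 7 remove [fhl] add [duhy,xlfg,wnrtw] -> 17 lines: cvrz vkypg xkhpq adaa tzqpi cer udoy vfl duhy xlfg wnrtw vvs cqbpa qlw ohpov lpe uuoxw
Final line 4: adaa

Answer: adaa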